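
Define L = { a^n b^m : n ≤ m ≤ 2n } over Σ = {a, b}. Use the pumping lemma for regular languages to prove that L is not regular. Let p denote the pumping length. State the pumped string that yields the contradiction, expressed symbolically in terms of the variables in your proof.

a^{p+k} b^p

Suppose for contradiction that L is regular, and let p be the pumping length.
Take w = a^p b^p ∈ L (since p ≤ p ≤ 2p), with |w| = 2p ≥ p.
The pumping lemma gives a decomposition w = xyz where |xy| ≤ p and |y| ≥ 1.
The first p characters of w are a's, so xy (and hence y) consists only of a's. Write y = a^k, 1 ≤ k ≤ p.
Pump with i = 2: xy^2z = a^{p+k} b^p. Now n = p+k > p = m, so the condition n ≤ m fails. Thus xy^2z ∉ L.
This contradicts the pumping lemma, so L is not regular.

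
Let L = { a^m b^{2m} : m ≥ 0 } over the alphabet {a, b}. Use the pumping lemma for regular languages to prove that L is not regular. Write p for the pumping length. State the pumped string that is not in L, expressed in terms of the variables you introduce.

Assume L is regular; let p be its pumping constant.
Choose w = a^p b^{2p}, which is in L with |w| = 3p ≥ p.
By the pumping lemma, w = xyz with |xy| ≤ p and |y| > 0.
Since the first p symbols of w are all a's and |xy| ≤ p, y lies entirely in the leading a-block: y = a^k for some k with 1 ≤ k ≤ p.
Pump with i = 2: xy^2z = a^{p+k} b^{2p}. For this to lie in L we would need 2p = 2(p+k), which forces k = 0. But k ≥ 1, so xy^2z ∉ L.
This is a contradiction; hence L is not regular.

a^{p+k} b^{2p}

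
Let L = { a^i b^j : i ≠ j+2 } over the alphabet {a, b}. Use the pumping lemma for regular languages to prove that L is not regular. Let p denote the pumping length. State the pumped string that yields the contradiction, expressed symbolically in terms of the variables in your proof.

a^{p+p!} b^{p+p!-2}

Toward a contradiction, assume L is regular with pumping length p.
Choose w = a^p b^{p+p!-2}. Since p ≠ (p+p!-2)+2 = p+p!, w ∈ L; and |w| ≥ p.
Write w = xyz as guaranteed by the lemma, with |xy| ≤ p and |y| ≥ 1.
Since the first p symbols of w are all a's and |xy| ≤ p, y lies entirely in the leading a-block: y = a^k for some k with 1 ≤ k ≤ p.
Since 1 ≤ k ≤ p, k divides p!; set t = 1 + p!/k. Then xy^t z has p + (p!/k)·k = p + p! copies of a. Now the a-count is p+p! and (b-count)+2 = (p+p!-2)+2 = p+p!, so i ≠ j+2 fails. So xy^t z = a^{p+p!} b^{p+p!-2} ∉ L.
This is a contradiction; hence L is not regular.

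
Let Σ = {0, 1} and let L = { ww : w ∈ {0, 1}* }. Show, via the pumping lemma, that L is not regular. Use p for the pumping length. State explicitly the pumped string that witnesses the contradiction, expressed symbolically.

0^{p+k} 1^p 0^p 1^p

Suppose for contradiction that L is regular, and let p be the pumping length.
Take w = 0^p 1^p 0^p 1^p = uu where u = 0^p1^p; then w ∈ L and |w| = 4p ≥ p.
The pumping lemma gives a decomposition w = xyz where |xy| ≤ p and |y| ≥ 1.
Because |xy| ≤ p and w begins with p copies of 0, we have y = 0^k with 1 ≤ k ≤ p.
Pump with i = 2: xy^2z = 0^{p+k} 1^p 0^p 1^p, of length 4p+k. Suppose this equals vv. The string starts with 0 and ends with 1, so v does too; thus the boundary between the two copies of v is a 1→0 transition. There is exactly one such transition, at position 2p+k, so |v| = 2p+k and |vv| = 4p+2k ≠ 4p+k since k ≥ 1. So xy^2z ∉ L.
This is a contradiction; hence L is not regular.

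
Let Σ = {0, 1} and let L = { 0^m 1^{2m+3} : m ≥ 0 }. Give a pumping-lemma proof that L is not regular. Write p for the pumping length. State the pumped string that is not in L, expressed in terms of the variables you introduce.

Assume L is regular. Let p be the pumping length given by the pumping lemma.
Choose w = 0^p 1^{2p+3}, which is in L with |w| = 3p+3 ≥ p.
By the pumping lemma, w = xyz with |xy| ≤ p and |y| ≥ 1.
Because |xy| ≤ p and w begins with p copies of 0, we have y = 0^k with 1 ≤ k ≤ p.
Pump with i = 2: xy^2z = 0^{p+k} 1^{2p+3}. For this to lie in L we would need 2p+3 = 2(p+k)+3, which forces k = 0. But k ≥ 1, so xy^2z ∉ L.
This is a contradiction; hence L is not regular.

0^{p+k} 1^{2p+3}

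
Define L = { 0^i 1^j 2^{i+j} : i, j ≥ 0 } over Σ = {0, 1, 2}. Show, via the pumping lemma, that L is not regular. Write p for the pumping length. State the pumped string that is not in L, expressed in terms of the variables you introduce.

0^{p+k} 1^p 2^{2p}

Assume L is regular. Let p be the pumping length given by the pumping lemma.
Take w = 0^p 1^p 2^{2p} ∈ L (with i=j=p, i+j=2p), |w| = 4p ≥ p.
The pumping lemma gives a decomposition w = xyz where |xy| ≤ p and |y| ≥ 1.
Since the first p symbols of w are all 0's and |xy| ≤ p, y lies entirely in the leading 0-block: y = 0^k for some k with 1 ≤ k ≤ p.
Consider xy^2z = 0^{p+k} 1^p 2^{2p}. Now the 0- and 1-counts sum to 2p+k, but the 2-count is 2p ≠ 2p+k. So xy^2z ∉ L.
This is a contradiction; hence L is not regular.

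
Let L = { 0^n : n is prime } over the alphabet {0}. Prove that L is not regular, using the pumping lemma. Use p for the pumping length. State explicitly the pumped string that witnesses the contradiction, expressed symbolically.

Suppose for contradiction that L is regular, and let p be the pumping length.
Let q be a prime with q ≥ p+2 (infinitely many primes exist), and take w = 0^q ∈ L with |w| = q ≥ p.
Write w = xyz as guaranteed by the lemma, with |xy| ≤ p and |y| > 0.
Then y = 0^k for some k with 1 ≤ k ≤ p.
Since 1 ≤ k ≤ p, |xz| = q-k. Pump with i = q+1: |xy^{q+1}z| = (q-k)+(q+1)k = q+qk = q(1+k), which is composite (both factors ≥ 2). So xy^{q+1}z = 0^{q(1+k)} ∉ L.
This is a contradiction; hence L is not regular.

0^{q(1+k)}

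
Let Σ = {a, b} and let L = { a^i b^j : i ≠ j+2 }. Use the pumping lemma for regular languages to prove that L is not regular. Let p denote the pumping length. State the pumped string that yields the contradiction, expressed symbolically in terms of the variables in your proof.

Assume L is regular; let p be its pumping constant.
Choose w = a^p b^{p+p!-2}. Since p ≠ (p+p!-2)+2 = p+p!, w ∈ L; and |w| ≥ p.
Write w = xyz as guaranteed by the lemma, with |xy| ≤ p and |y| ≥ 1.
The first p characters of w are a's, so xy (and hence y) consists only of a's. Write y = a^k, 1 ≤ k ≤ p.
Since 1 ≤ k ≤ p, k divides p!; set t = 1 + p!/k. Then xy^t z has p + (p!/k)·k = p + p! copies of a. Now the a-count is p+p! and (b-count)+2 = (p+p!-2)+2 = p+p!, so i ≠ j+2 fails. So xy^t z = a^{p+p!} b^{p+p!-2} ∉ L.
Contradiction. Therefore L is not regular.

a^{p+p!} b^{p+p!-2}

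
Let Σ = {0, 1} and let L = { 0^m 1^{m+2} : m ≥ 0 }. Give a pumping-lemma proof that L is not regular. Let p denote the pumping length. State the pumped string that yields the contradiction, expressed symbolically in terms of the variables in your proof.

0^{p+k} 1^{p+2}

Suppose for contradiction that L is regular, and let p be the pumping length.
Choose w = 0^p 1^{p+2}, which is in L with |w| = 2p+2 ≥ p.
The pumping lemma gives a decomposition w = xyz where |xy| ≤ p and |y| ≥ 1.
Because |xy| ≤ p and w begins with p copies of 0, we have y = 0^k with 1 ≤ k ≤ p.
Pump with i = 2: xy^2z = 0^{p+k} 1^{p+2}. For this to lie in L we would need p+2 = (p+k)+2, which forces k = 0. But k ≥ 1, so xy^2z ∉ L.
This is a contradiction; hence L is not regular.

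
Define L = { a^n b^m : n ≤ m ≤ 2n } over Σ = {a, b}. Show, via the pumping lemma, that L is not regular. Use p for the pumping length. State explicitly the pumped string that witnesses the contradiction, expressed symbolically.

Suppose for contradiction that L is regular, and let p be the pumping length.
Take w = a^p b^p ∈ L (since p ≤ p ≤ 2p), with |w| = 2p ≥ p.
Write w = xyz as guaranteed by the lemma, with |xy| ≤ p and |y| > 0.
The first p characters of w are a's, so xy (and hence y) consists only of a's. Write y = a^k, 1 ≤ k ≤ p.
Pump with i = 2: xy^2z = a^{p+k} b^p. Now n = p+k > p = m, so the condition n ≤ m fails. Thus xy^2z ∉ L.
This is a contradiction; hence L is not regular.

a^{p+k} b^p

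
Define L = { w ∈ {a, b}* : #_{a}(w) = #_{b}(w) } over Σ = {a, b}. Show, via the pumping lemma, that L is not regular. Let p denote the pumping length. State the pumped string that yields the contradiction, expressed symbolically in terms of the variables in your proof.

Toward a contradiction, assume L is regular with pumping length p.
Choose w = a^p b^p ∈ L with |w| = 2p ≥ p.
The pumping lemma gives a decomposition w = xyz where |xy| ≤ p and |y| > 0.
The first p characters of w are a's, so xy (and hence y) consists only of a's. Write y = a^k, 1 ≤ k ≤ p.
Pump with i = 2: xy^2z = a^{p+k} b^p has p+k occurrences of a but only p of b. Since k ≥ 1 the counts differ, so xy^2z ∉ L.
This contradicts the pumping lemma, so L is not regular.

a^{p+k} b^p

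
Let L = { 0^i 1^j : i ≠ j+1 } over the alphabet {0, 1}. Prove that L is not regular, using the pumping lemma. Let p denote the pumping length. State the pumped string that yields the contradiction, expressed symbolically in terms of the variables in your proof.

Assume L is regular; let p be its pumping constant.
Choose w = 0^p 1^{p+p!-1}. Since p ≠ (p+p!-1)+1 = p+p!, w ∈ L; and |w| ≥ p.
The pumping lemma gives a decomposition w = xyz where |xy| ≤ p and y is nonempty.
Because |xy| ≤ p and w begins with p copies of 0, we have y = 0^k with 1 ≤ k ≤ p.
Since 1 ≤ k ≤ p, k divides p!; set t = 1 + p!/k. Then xy^t z has p + (p!/k)·k = p + p! copies of 0. Now the 0-count is p+p! and (1-count)+1 = (p+p!-1)+1 = p+p!, so i ≠ j+1 fails. So xy^t z = 0^{p+p!} 1^{p+p!-1} ∉ L.
Contradiction. Therefore L is not regular.

0^{p+p!} 1^{p+p!-1}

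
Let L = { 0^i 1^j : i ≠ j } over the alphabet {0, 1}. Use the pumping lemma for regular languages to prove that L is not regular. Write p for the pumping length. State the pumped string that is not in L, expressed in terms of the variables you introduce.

0^{p+p!} 1^{p+p!}

Toward a contradiction, assume L is regular with pumping length p.
Choose w = 0^p 1^{p+p!}. Since p ≠ p+p!, w ∈ L; and |w| ≥ p.
By the pumping lemma, w = xyz with |xy| ≤ p and |y| ≥ 1.
Because |xy| ≤ p and w begins with p copies of 0, we have y = 0^k with 1 ≤ k ≤ p.
Since 1 ≤ k ≤ p, k divides p!; set t = 1 + p!/k. Then xy^t z has p + (p!/k)·k = p + p! copies of 0. Now the 0-count equals the 1-count, so i ≠ j fails. So xy^t z = 0^{p+p!} 1^{p+p!} ∉ L.
Contradiction. Therefore L is not regular.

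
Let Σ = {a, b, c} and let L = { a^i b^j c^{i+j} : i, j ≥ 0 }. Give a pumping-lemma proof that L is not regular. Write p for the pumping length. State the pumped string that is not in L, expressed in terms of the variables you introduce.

Assume L is regular. Let p be the pumping length given by the pumping lemma.
Take w = a^p b^p c^{2p} ∈ L (with i=j=p, i+j=2p), |w| = 4p ≥ p.
By the pumping lemma, w = xyz with |xy| ≤ p and |y| > 0.
Since the first p symbols of w are all a's and |xy| ≤ p, y lies entirely in the leading a-block: y = a^k for some k with 1 ≤ k ≤ p.
Consider xy^2z = a^{p+k} b^p c^{2p}. Now the a- and b-counts sum to 2p+k, but the c-count is 2p ≠ 2p+k. So xy^2z ∉ L.
This contradicts the pumping lemma, so L is not regular.

a^{p+k} b^p c^{2p}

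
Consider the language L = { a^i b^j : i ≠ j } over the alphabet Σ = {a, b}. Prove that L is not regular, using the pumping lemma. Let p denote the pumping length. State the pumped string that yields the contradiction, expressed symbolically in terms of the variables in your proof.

Assume L is regular; let p be its pumping constant.
Choose w = a^p b^{p+p!}. Since p ≠ p+p!, w ∈ L; and |w| ≥ p.
Write w = xyz as guaranteed by the lemma, with |xy| ≤ p and |y| ≥ 1.
The first p characters of w are a's, so xy (and hence y) consists only of a's. Write y = a^k, 1 ≤ k ≤ p.
Since 1 ≤ k ≤ p, k divides p!; set t = 1 + p!/k. Then xy^t z has p + (p!/k)·k = p + p! copies of a. Now the a-count equals the b-count, so i ≠ j fails. So xy^t z = a^{p+p!} b^{p+p!} ∉ L.
This contradicts the pumping lemma, so L is not regular.

a^{p+p!} b^{p+p!}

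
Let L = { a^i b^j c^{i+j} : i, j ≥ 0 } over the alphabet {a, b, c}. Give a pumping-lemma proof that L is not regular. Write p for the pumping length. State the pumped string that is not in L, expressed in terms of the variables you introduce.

a^{p+k} b^p c^{2p}

Assume L is regular. Let p be the pumping length given by the pumping lemma.
Take w = a^p b^p c^{2p} ∈ L (with i=j=p, i+j=2p), |w| = 4p ≥ p.
The pumping lemma gives a decomposition w = xyz where |xy| ≤ p and y is nonempty.
Because |xy| ≤ p and w begins with p copies of a, we have y = a^k with 1 ≤ k ≤ p.
Consider xy^2z = a^{p+k} b^p c^{2p}. Now the a- and b-counts sum to 2p+k, but the c-count is 2p ≠ 2p+k. So xy^2z ∉ L.
Contradiction. Therefore L is not regular.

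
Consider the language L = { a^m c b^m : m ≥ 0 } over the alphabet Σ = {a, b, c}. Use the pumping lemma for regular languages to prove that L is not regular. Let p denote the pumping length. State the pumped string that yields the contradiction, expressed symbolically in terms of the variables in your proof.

a^{p+k} c b^p

Assume L is regular; let p be its pumping constant.
Take w = a^p c b^p ∈ L with |w| = 2p+1 ≥ p.
Write w = xyz as guaranteed by the lemma, with |xy| ≤ p and |y| > 0.
The first p characters of w are a's, so xy (and hence y) consists only of a's. Write y = a^k, 1 ≤ k ≤ p.
Pump with i = 2: xy^2z = a^{p+k} c b^p, which would require p+k = p. But k ≥ 1, so xy^2z ∉ L.
This is a contradiction; hence L is not regular.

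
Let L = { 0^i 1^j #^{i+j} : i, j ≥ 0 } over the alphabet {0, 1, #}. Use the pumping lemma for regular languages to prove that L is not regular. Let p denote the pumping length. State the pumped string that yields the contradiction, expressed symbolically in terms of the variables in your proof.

Assume L is regular. Let p be the pumping length given by the pumping lemma.
Take w = 0^p 1^p #^{2p} ∈ L (with i=j=p, i+j=2p), |w| = 4p ≥ p.
Write w = xyz as guaranteed by the lemma, with |xy| ≤ p and |y| > 0.
The first p characters of w are 0's, so xy (and hence y) consists only of 0's. Write y = 0^k, 1 ≤ k ≤ p.
Consider xy^2z = 0^{p+k} 1^p #^{2p}. Now the 0- and 1-counts sum to 2p+k, but the #-count is 2p ≠ 2p+k. So xy^2z ∉ L.
Contradiction. Therefore L is not regular.

0^{p+k} 1^p #^{2p}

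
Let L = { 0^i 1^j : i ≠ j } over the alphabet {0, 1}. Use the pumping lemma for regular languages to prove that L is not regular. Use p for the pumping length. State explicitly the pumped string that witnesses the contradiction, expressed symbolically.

Toward a contradiction, assume L is regular with pumping length p.
Choose w = 0^p 1^{p+p!}. Since p ≠ p+p!, w ∈ L; and |w| ≥ p.
Write w = xyz as guaranteed by the lemma, with |xy| ≤ p and |y| ≥ 1.
The first p characters of w are 0's, so xy (and hence y) consists only of 0's. Write y = 0^k, 1 ≤ k ≤ p.
Since 1 ≤ k ≤ p, k divides p!; set t = 1 + p!/k. Then xy^t z has p + (p!/k)·k = p + p! copies of 0. Now the 0-count equals the 1-count, so i ≠ j fails. So xy^t z = 0^{p+p!} 1^{p+p!} ∉ L.
This is a contradiction; hence L is not regular.

0^{p+p!} 1^{p+p!}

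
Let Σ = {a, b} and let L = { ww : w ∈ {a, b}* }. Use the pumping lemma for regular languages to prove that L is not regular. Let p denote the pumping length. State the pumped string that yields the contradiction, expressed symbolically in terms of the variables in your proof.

Suppose for contradiction that L is regular, and let p be the pumping length.
Take w = a^p b^p a^p b^p = uu where u = a^pb^p; then w ∈ L and |w| = 4p ≥ p.
By the pumping lemma, w = xyz with |xy| ≤ p and |y| > 0.
Because |xy| ≤ p and w begins with p copies of a, we have y = a^k with 1 ≤ k ≤ p.
Pump with i = 2: xy^2z = a^{p+k} b^p a^p b^p, of length 4p+k. Suppose this equals vv. The string starts with a and ends with b, so v does too; thus the boundary between the two copies of v is a b→a transition. There is exactly one such transition, at position 2p+k, so |v| = 2p+k and |vv| = 4p+2k ≠ 4p+k since k ≥ 1. So xy^2z ∉ L.
This contradicts the pumping lemma, so L is not regular.

a^{p+k} b^p a^p b^p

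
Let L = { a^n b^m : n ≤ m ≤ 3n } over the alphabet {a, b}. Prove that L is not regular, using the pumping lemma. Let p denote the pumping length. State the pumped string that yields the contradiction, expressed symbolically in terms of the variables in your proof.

Assume L is regular; let p be its pumping constant.
Take w = a^p b^p ∈ L (since p ≤ p ≤ 3p), with |w| = 2p ≥ p.
By the pumping lemma, w = xyz with |xy| ≤ p and |y| > 0.
Because |xy| ≤ p and w begins with p copies of a, we have y = a^k with 1 ≤ k ≤ p.
Pump with i = 2: xy^2z = a^{p+k} b^p. Now n = p+k > p = m, so the condition n ≤ m fails. Thus xy^2z ∉ L.
Contradiction. Therefore L is not regular.

a^{p+k} b^p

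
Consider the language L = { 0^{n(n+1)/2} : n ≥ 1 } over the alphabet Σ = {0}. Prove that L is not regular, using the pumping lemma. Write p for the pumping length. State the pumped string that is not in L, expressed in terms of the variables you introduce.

Assume L is regular. Let p be the pumping length given by the pumping lemma.
Take w = 0^{p(p+1)/2} ∈ L with |w| = p(p+1)/2 ≥ p.
The pumping lemma gives a decomposition w = xyz where |xy| ≤ p and |y| ≥ 1.
Then y = 0^k for some k with 1 ≤ k ≤ p.
Pump with i = 2: xy^2z = 0^{p(p+1)/2+k}. Since 1 ≤ k ≤ p, p(p+1)/2 < p(p+1)/2+k ≤ p(p+1)/2+p < (p+1)(p+2)/2, so p(p+1)/2+k is strictly between consecutive triangular numbers. So xy^2z ∉ L.
Contradiction. Therefore L is not regular.

0^{p(p+1)/2+k}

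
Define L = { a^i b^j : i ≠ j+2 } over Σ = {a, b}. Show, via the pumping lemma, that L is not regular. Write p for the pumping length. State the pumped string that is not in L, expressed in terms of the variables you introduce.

a^{p+p!} b^{p+p!-2}

Assume L is regular; let p be its pumping constant.
Choose w = a^p b^{p+p!-2}. Since p ≠ (p+p!-2)+2 = p+p!, w ∈ L; and |w| ≥ p.
By the pumping lemma, w = xyz with |xy| ≤ p and y is nonempty.
Since the first p symbols of w are all a's and |xy| ≤ p, y lies entirely in the leading a-block: y = a^k for some k with 1 ≤ k ≤ p.
Since 1 ≤ k ≤ p, k divides p!; set t = 1 + p!/k. Then xy^t z has p + (p!/k)·k = p + p! copies of a. Now the a-count is p+p! and (b-count)+2 = (p+p!-2)+2 = p+p!, so i ≠ j+2 fails. So xy^t z = a^{p+p!} b^{p+p!-2} ∉ L.
This contradicts the pumping lemma, so L is not regular.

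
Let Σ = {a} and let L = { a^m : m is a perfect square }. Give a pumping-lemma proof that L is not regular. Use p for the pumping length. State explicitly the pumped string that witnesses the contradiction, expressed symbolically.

Assume L is regular; let p be its pumping constant.
Take w = a^{p²} ∈ L with |w| = p² ≥ p.
The pumping lemma gives a decomposition w = xyz where |xy| ≤ p and |y| > 0.
Then y = a^k for some k with 1 ≤ k ≤ p.
Pump with i = 2: xy^2z = a^{p²+k}. Since 1 ≤ k ≤ p, p² < p²+k ≤ p²+p < (p+1)², so p²+k lies strictly between consecutive squares and is not a perfect square. So xy^2z ∉ L.
This contradicts the pumping lemma, so L is not regular.

a^{p²+k}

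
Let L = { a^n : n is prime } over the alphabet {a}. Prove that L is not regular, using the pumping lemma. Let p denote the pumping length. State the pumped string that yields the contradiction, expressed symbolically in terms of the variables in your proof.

a^{q(1+k)}

Suppose for contradiction that L is regular, and let p be the pumping length.
Let q be a prime with q ≥ p+2 (infinitely many primes exist), and take w = a^q ∈ L with |w| = q ≥ p.
The pumping lemma gives a decomposition w = xyz where |xy| ≤ p and |y| ≥ 1.
Then y = a^k for some k with 1 ≤ k ≤ p.
Since 1 ≤ k ≤ p, |xz| = q-k. Pump with i = q+1: |xy^{q+1}z| = (q-k)+(q+1)k = q+qk = q(1+k), which is composite (both factors ≥ 2). So xy^{q+1}z = a^{q(1+k)} ∉ L.
This is a contradiction; hence L is not regular.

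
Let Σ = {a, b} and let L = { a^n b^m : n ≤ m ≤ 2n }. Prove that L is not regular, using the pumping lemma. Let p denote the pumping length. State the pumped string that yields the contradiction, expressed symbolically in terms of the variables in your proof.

Suppose for contradiction that L is regular, and let p be the pumping length.
Take w = a^p b^p ∈ L (since p ≤ p ≤ 2p), with |w| = 2p ≥ p.
By the pumping lemma, w = xyz with |xy| ≤ p and y is nonempty.
The first p characters of w are a's, so xy (and hence y) consists only of a's. Write y = a^k, 1 ≤ k ≤ p.
Pump with i = 2: xy^2z = a^{p+k} b^p. Now n = p+k > p = m, so the condition n ≤ m fails. Thus xy^2z ∉ L.
This contradicts the pumping lemma, so L is not regular.

a^{p+k} b^p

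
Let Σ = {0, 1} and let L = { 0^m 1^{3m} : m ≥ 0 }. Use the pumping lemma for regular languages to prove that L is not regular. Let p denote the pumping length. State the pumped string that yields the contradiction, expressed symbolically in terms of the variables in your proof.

0^{p+k} 1^{3p}

Toward a contradiction, assume L is regular with pumping length p.
Let w = 0^p 1^{3p} ∈ L; note |w| = 4p ≥ p.
Write w = xyz as guaranteed by the lemma, with |xy| ≤ p and |y| ≥ 1.
Because |xy| ≤ p and w begins with p copies of 0, we have y = 0^k with 1 ≤ k ≤ p.
Pump with i = 2: xy^2z = 0^{p+k} 1^{3p}. For this to lie in L we would need 3p = 3(p+k), which forces k = 0. But k ≥ 1, so xy^2z ∉ L.
This is a contradiction; hence L is not regular.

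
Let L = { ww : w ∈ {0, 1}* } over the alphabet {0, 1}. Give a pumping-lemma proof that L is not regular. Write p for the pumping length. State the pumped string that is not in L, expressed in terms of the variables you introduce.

0^{p+k} 1^p 0^p 1^p

Toward a contradiction, assume L is regular with pumping length p.
Take w = 0^p 1^p 0^p 1^p = uu where u = 0^p1^p; then w ∈ L and |w| = 4p ≥ p.
Write w = xyz as guaranteed by the lemma, with |xy| ≤ p and y is nonempty.
The first p characters of w are 0's, so xy (and hence y) consists only of 0's. Write y = 0^k, 1 ≤ k ≤ p.
Pump with i = 2: xy^2z = 0^{p+k} 1^p 0^p 1^p, of length 4p+k. Suppose this equals vv. The string starts with 0 and ends with 1, so v does too; thus the boundary between the two copies of v is a 1→0 transition. There is exactly one such transition, at position 2p+k, so |v| = 2p+k and |vv| = 4p+2k ≠ 4p+k since k ≥ 1. So xy^2z ∉ L.
This contradicts the pumping lemma, so L is not regular.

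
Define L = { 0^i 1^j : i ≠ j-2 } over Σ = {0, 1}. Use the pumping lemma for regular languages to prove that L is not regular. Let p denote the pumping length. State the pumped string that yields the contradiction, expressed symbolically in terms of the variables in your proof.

Assume L is regular; let p be its pumping constant.
Choose w = 0^p 1^{p+p!+2}. Since p ≠ (p+p!+2)-2 = p+p!, w ∈ L; and |w| ≥ p.
The pumping lemma gives a decomposition w = xyz where |xy| ≤ p and |y| > 0.
Because |xy| ≤ p and w begins with p copies of 0, we have y = 0^k with 1 ≤ k ≤ p.
Since 1 ≤ k ≤ p, k divides p!; set t = 1 + p!/k. Then xy^t z has p + (p!/k)·k = p + p! copies of 0. Now the 0-count is p+p! and (1-count)-2 = (p+p!+2)-2 = p+p!, so i ≠ j-2 fails. So xy^t z = 0^{p+p!} 1^{p+p!+2} ∉ L.
Contradiction. Therefore L is not regular.

0^{p+p!} 1^{p+p!+2}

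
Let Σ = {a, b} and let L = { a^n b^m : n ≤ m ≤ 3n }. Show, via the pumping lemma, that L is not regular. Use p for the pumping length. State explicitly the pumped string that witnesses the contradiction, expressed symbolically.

Toward a contradiction, assume L is regular with pumping length p.
Take w = a^p b^p ∈ L (since p ≤ p ≤ 3p), with |w| = 2p ≥ p.
The pumping lemma gives a decomposition w = xyz where |xy| ≤ p and |y| > 0.
The first p characters of w are a's, so xy (and hence y) consists only of a's. Write y = a^k, 1 ≤ k ≤ p.
Pump with i = 2: xy^2z = a^{p+k} b^p. Now n = p+k > p = m, so the condition n ≤ m fails. Thus xy^2z ∉ L.
Contradiction. Therefore L is not regular.

a^{p+k} b^p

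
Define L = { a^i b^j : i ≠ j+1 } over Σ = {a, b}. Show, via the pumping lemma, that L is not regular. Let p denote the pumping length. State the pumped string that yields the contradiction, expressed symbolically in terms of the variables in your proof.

a^{p+p!} b^{p+p!-1}

Assume L is regular. Let p be the pumping length given by the pumping lemma.
Choose w = a^p b^{p+p!-1}. Since p ≠ (p+p!-1)+1 = p+p!, w ∈ L; and |w| ≥ p.
The pumping lemma gives a decomposition w = xyz where |xy| ≤ p and |y| ≥ 1.
Since the first p symbols of w are all a's and |xy| ≤ p, y lies entirely in the leading a-block: y = a^k for some k with 1 ≤ k ≤ p.
Since 1 ≤ k ≤ p, k divides p!; set t = 1 + p!/k. Then xy^t z has p + (p!/k)·k = p + p! copies of a. Now the a-count is p+p! and (b-count)+1 = (p+p!-1)+1 = p+p!, so i ≠ j+1 fails. So xy^t z = a^{p+p!} b^{p+p!-1} ∉ L.
This contradicts the pumping lemma, so L is not regular.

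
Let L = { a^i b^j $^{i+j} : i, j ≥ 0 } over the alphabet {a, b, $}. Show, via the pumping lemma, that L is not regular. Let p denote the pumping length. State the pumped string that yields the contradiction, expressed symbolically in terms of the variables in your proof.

Toward a contradiction, assume L is regular with pumping length p.
Take w = a^p b^p $^{2p} ∈ L (with i=j=p, i+j=2p), |w| = 4p ≥ p.
The pumping lemma gives a decomposition w = xyz where |xy| ≤ p and y is nonempty.
Because |xy| ≤ p and w begins with p copies of a, we have y = a^k with 1 ≤ k ≤ p.
Consider xy^2z = a^{p+k} b^p $^{2p}. Now the a- and b-counts sum to 2p+k, but the $-count is 2p ≠ 2p+k. So xy^2z ∉ L.
This is a contradiction; hence L is not regular.

a^{p+k} b^p $^{2p}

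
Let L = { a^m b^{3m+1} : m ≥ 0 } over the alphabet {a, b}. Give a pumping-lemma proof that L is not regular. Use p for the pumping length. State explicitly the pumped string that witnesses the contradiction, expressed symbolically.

a^{p+k} b^{3p+1}

Toward a contradiction, assume L is regular with pumping length p.
Let w = a^p b^{3p+1} ∈ L; note |w| = 4p+1 ≥ p.
By the pumping lemma, w = xyz with |xy| ≤ p and y is nonempty.
Since the first p symbols of w are all a's and |xy| ≤ p, y lies entirely in the leading a-block: y = a^k for some k with 1 ≤ k ≤ p.
Pump with i = 2: xy^2z = a^{p+k} b^{3p+1}. For this to lie in L we would need 3p+1 = 3(p+k)+1, which forces k = 0. But k ≥ 1, so xy^2z ∉ L.
This contradicts the pumping lemma, so L is not regular.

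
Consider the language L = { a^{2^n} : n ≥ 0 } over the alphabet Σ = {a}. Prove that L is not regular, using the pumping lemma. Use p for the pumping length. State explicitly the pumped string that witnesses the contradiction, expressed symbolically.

Suppose for contradiction that L is regular, and let p be the pumping length.
Take w = a^{2^p} ∈ L with |w| = 2^p ≥ p.
The pumping lemma gives a decomposition w = xyz where |xy| ≤ p and |y| ≥ 1.
Then y = a^k for some k with 1 ≤ k ≤ p.
Pump with i = 2: xy^2z = a^{2^p+k}. Since 1 ≤ k ≤ p < 2^p, we have 2^p < 2^p+k < 2^{p+1}, so 2^p+k is not a power of 2. So xy^2z ∉ L.
This is a contradiction; hence L is not regular.

a^{2^p+k}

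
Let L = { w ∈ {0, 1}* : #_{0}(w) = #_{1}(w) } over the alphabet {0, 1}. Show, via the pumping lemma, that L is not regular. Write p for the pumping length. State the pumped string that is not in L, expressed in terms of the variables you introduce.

0^{p+k} 1^p

Toward a contradiction, assume L is regular with pumping length p.
Choose w = 0^p 1^p ∈ L with |w| = 2p ≥ p.
The pumping lemma gives a decomposition w = xyz where |xy| ≤ p and |y| ≥ 1.
The first p characters of w are 0's, so xy (and hence y) consists only of 0's. Write y = 0^k, 1 ≤ k ≤ p.
Pump with i = 2: xy^2z = 0^{p+k} 1^p has p+k occurrences of 0 but only p of 1. Since k ≥ 1 the counts differ, so xy^2z ∉ L.
Contradiction. Therefore L is not regular.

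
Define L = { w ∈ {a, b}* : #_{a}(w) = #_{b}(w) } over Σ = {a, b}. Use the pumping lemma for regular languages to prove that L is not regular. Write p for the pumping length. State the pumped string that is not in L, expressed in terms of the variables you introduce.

Assume L is regular. Let p be the pumping length given by the pumping lemma.
Choose w = a^p b^p ∈ L with |w| = 2p ≥ p.
The pumping lemma gives a decomposition w = xyz where |xy| ≤ p and |y| ≥ 1.
The first p characters of w are a's, so xy (and hence y) consists only of a's. Write y = a^k, 1 ≤ k ≤ p.
Pump with i = 2: xy^2z = a^{p+k} b^p has p+k occurrences of a but only p of b. Since k ≥ 1 the counts differ, so xy^2z ∉ L.
This contradicts the pumping lemma, so L is not regular.

a^{p+k} b^p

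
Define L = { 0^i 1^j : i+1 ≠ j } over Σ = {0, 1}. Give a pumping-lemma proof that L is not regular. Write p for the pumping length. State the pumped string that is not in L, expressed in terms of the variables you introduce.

Assume L is regular; let p be its pumping constant.
Choose w = 0^p 1^{p+p!+1}. Since p ≠ (p+p!+1)-1 = p+p!, w ∈ L; and |w| ≥ p.
The pumping lemma gives a decomposition w = xyz where |xy| ≤ p and |y| > 0.
The first p characters of w are 0's, so xy (and hence y) consists only of 0's. Write y = 0^k, 1 ≤ k ≤ p.
Since 1 ≤ k ≤ p, k divides p!; set t = 1 + p!/k. Then xy^t z has p + (p!/k)·k = p + p! copies of 0. Now the 0-count is p+p! and (1-count)-1 = (p+p!+1)-1 = p+p!, so i+1 ≠ j fails. So xy^t z = 0^{p+p!} 1^{p+p!+1} ∉ L.
This contradicts the pumping lemma, so L is not regular.

0^{p+p!} 1^{p+p!+1}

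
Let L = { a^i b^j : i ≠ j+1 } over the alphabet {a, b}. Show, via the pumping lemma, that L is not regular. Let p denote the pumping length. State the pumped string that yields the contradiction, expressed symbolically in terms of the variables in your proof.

a^{p+p!} b^{p+p!-1}

Assume L is regular. Let p be the pumping length given by the pumping lemma.
Choose w = a^p b^{p+p!-1}. Since p ≠ (p+p!-1)+1 = p+p!, w ∈ L; and |w| ≥ p.
By the pumping lemma, w = xyz with |xy| ≤ p and |y| > 0.
The first p characters of w are a's, so xy (and hence y) consists only of a's. Write y = a^k, 1 ≤ k ≤ p.
Since 1 ≤ k ≤ p, k divides p!; set t = 1 + p!/k. Then xy^t z has p + (p!/k)·k = p + p! copies of a. Now the a-count is p+p! and (b-count)+1 = (p+p!-1)+1 = p+p!, so i ≠ j+1 fails. So xy^t z = a^{p+p!} b^{p+p!-1} ∉ L.
This is a contradiction; hence L is not regular.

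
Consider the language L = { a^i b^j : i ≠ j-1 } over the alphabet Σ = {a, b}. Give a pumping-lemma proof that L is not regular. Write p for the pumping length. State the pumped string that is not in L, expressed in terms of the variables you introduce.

Assume L is regular. Let p be the pumping length given by the pumping lemma.
Choose w = a^p b^{p+p!+1}. Since p ≠ (p+p!+1)-1 = p+p!, w ∈ L; and |w| ≥ p.
Write w = xyz as guaranteed by the lemma, with |xy| ≤ p and |y| ≥ 1.
Since the first p symbols of w are all a's and |xy| ≤ p, y lies entirely in the leading a-block: y = a^k for some k with 1 ≤ k ≤ p.
Since 1 ≤ k ≤ p, k divides p!; set t = 1 + p!/k. Then xy^t z has p + (p!/k)·k = p + p! copies of a. Now the a-count is p+p! and (b-count)-1 = (p+p!+1)-1 = p+p!, so i ≠ j-1 fails. So xy^t z = a^{p+p!} b^{p+p!+1} ∉ L.
Contradiction. Therefore L is not regular.

a^{p+p!} b^{p+p!+1}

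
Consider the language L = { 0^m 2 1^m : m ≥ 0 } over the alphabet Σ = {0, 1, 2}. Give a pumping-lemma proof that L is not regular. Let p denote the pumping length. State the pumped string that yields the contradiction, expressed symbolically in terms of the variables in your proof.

Assume L is regular; let p be its pumping constant.
Take w = 0^p 2 1^p ∈ L with |w| = 2p+1 ≥ p.
By the pumping lemma, w = xyz with |xy| ≤ p and |y| ≥ 1.
Since the first p symbols of w are all 0's and |xy| ≤ p, y lies entirely in the leading 0-block: y = 0^k for some k with 1 ≤ k ≤ p.
Pump with i = 2: xy^2z = 0^{p+k} 2 1^p, which would require p+k = p. But k ≥ 1, so xy^2z ∉ L.
This is a contradiction; hence L is not regular.

0^{p+k} 2 1^p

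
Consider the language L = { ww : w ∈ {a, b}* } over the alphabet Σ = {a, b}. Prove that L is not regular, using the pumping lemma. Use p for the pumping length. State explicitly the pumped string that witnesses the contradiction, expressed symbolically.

Toward a contradiction, assume L is regular with pumping length p.
Take w = a^p b^p a^p b^p = uu where u = a^pb^p; then w ∈ L and |w| = 4p ≥ p.
Write w = xyz as guaranteed by the lemma, with |xy| ≤ p and y is nonempty.
Because |xy| ≤ p and w begins with p copies of a, we have y = a^k with 1 ≤ k ≤ p.
Pump with i = 2: xy^2z = a^{p+k} b^p a^p b^p, of length 4p+k. Suppose this equals vv. The string starts with a and ends with b, so v does too; thus the boundary between the two copies of v is a b→a transition. There is exactly one such transition, at position 2p+k, so |v| = 2p+k and |vv| = 4p+2k ≠ 4p+k since k ≥ 1. So xy^2z ∉ L.
Contradiction. Therefore L is not regular.

a^{p+k} b^p a^p b^p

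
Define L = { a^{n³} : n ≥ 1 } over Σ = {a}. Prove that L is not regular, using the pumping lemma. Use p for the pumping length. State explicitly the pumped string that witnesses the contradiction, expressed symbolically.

a^{p³+k}

Assume L is regular. Let p be the pumping length given by the pumping lemma.
Take w = a^{p³} ∈ L with |w| = p³ ≥ p.
The pumping lemma gives a decomposition w = xyz where |xy| ≤ p and |y| > 0.
Then y = a^k for some k with 1 ≤ k ≤ p.
Pump with i = 2: xy^2z = a^{p³+k}. Since 1 ≤ k ≤ p, p³ < p³+k ≤ p³+p < p³+3p²+3p+1 = (p+1)³, so p³+k is not a perfect cube. So xy^2z ∉ L.
Contradiction. Therefore L is not regular.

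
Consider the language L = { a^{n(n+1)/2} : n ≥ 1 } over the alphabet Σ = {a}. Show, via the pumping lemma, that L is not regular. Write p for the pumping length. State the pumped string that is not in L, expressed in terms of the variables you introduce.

Toward a contradiction, assume L is regular with pumping length p.
Take w = a^{p(p+1)/2} ∈ L with |w| = p(p+1)/2 ≥ p.
The pumping lemma gives a decomposition w = xyz where |xy| ≤ p and |y| > 0.
Then y = a^k for some k with 1 ≤ k ≤ p.
Pump with i = 2: xy^2z = a^{p(p+1)/2+k}. Since 1 ≤ k ≤ p, p(p+1)/2 < p(p+1)/2+k ≤ p(p+1)/2+p < (p+1)(p+2)/2, so p(p+1)/2+k is strictly between consecutive triangular numbers. So xy^2z ∉ L.
This is a contradiction; hence L is not regular.

a^{p(p+1)/2+k}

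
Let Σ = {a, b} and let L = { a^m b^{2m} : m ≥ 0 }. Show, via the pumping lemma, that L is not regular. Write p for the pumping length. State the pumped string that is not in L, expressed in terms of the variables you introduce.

Suppose for contradiction that L is regular, and let p be the pumping length.
Take w = a^p b^{2p}. Then w ∈ L and |w| = 3p ≥ p.
By the pumping lemma, w = xyz with |xy| ≤ p and |y| > 0.
The first p characters of w are a's, so xy (and hence y) consists only of a's. Write y = a^k, 1 ≤ k ≤ p.
Pump with i = 2: xy^2z = a^{p+k} b^{2p}. For this to lie in L we would need 2p = 2(p+k), which forces k = 0. But k ≥ 1, so xy^2z ∉ L.
This is a contradiction; hence L is not regular.

a^{p+k} b^{2p}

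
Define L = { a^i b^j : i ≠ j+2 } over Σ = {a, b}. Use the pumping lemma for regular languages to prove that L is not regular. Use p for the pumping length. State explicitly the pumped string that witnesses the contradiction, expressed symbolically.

Suppose for contradiction that L is regular, and let p be the pumping length.
Choose w = a^p b^{p+p!-2}. Since p ≠ (p+p!-2)+2 = p+p!, w ∈ L; and |w| ≥ p.
Write w = xyz as guaranteed by the lemma, with |xy| ≤ p and |y| ≥ 1.
The first p characters of w are a's, so xy (and hence y) consists only of a's. Write y = a^k, 1 ≤ k ≤ p.
Since 1 ≤ k ≤ p, k divides p!; set t = 1 + p!/k. Then xy^t z has p + (p!/k)·k = p + p! copies of a. Now the a-count is p+p! and (b-count)+2 = (p+p!-2)+2 = p+p!, so i ≠ j+2 fails. So xy^t z = a^{p+p!} b^{p+p!-2} ∉ L.
This is a contradiction; hence L is not regular.

a^{p+p!} b^{p+p!-2}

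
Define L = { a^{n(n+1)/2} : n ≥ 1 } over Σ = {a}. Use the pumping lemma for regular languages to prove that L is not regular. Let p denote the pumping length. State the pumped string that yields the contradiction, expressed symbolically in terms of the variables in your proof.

Toward a contradiction, assume L is regular with pumping length p.
Take w = a^{p(p+1)/2} ∈ L with |w| = p(p+1)/2 ≥ p.
The pumping lemma gives a decomposition w = xyz where |xy| ≤ p and |y| > 0.
Then y = a^k for some k with 1 ≤ k ≤ p.
Pump with i = 2: xy^2z = a^{p(p+1)/2+k}. Since 1 ≤ k ≤ p, p(p+1)/2 < p(p+1)/2+k ≤ p(p+1)/2+p < (p+1)(p+2)/2, so p(p+1)/2+k is strictly between consecutive triangular numbers. So xy^2z ∉ L.
This is a contradiction; hence L is not regular.

a^{p(p+1)/2+k}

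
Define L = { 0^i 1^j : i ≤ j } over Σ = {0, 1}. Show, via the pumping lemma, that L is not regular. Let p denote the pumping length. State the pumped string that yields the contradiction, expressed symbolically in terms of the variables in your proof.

Toward a contradiction, assume L is regular with pumping length p.
Choose w = 0^p 1^p ∈ L, with |w| = 2p ≥ p.
Write w = xyz as guaranteed by the lemma, with |xy| ≤ p and y is nonempty.
Since the first p symbols of w are all 0's and |xy| ≤ p, y lies entirely in the leading 0-block: y = 0^k for some k with 1 ≤ k ≤ p.
Consider xy^2z = 0^{p+k} 1^p. Since k ≥ 1, the 0-count p+k exceeds the 1-count p, so i ≤ j fails; thus xy^2z ∉ L.
This contradicts the pumping lemma, so L is not regular.

0^{p+k} 1^p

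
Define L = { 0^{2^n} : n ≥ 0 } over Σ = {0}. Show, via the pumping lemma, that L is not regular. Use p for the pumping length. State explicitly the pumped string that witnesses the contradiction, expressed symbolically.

0^{2^p+k}

Suppose for contradiction that L is regular, and let p be the pumping length.
Take w = 0^{2^p} ∈ L with |w| = 2^p ≥ p.
The pumping lemma gives a decomposition w = xyz where |xy| ≤ p and |y| > 0.
Then y = 0^k for some k with 1 ≤ k ≤ p.
Pump with i = 2: xy^2z = 0^{2^p+k}. Since 1 ≤ k ≤ p < 2^p, we have 2^p < 2^p+k < 2^{p+1}, so 2^p+k is not a power of 2. So xy^2z ∉ L.
This contradicts the pumping lemma, so L is not regular.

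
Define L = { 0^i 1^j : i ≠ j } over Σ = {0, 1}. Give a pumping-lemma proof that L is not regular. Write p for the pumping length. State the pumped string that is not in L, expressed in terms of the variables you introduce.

Assume L is regular. Let p be the pumping length given by the pumping lemma.
Choose w = 0^p 1^{p+p!}. Since p ≠ p+p!, w ∈ L; and |w| ≥ p.
By the pumping lemma, w = xyz with |xy| ≤ p and |y| ≥ 1.
Since the first p symbols of w are all 0's and |xy| ≤ p, y lies entirely in the leading 0-block: y = 0^k for some k with 1 ≤ k ≤ p.
Since 1 ≤ k ≤ p, k divides p!; set t = 1 + p!/k. Then xy^t z has p + (p!/k)·k = p + p! copies of 0. Now the 0-count equals the 1-count, so i ≠ j fails. So xy^t z = 0^{p+p!} 1^{p+p!} ∉ L.
This is a contradiction; hence L is not regular.

0^{p+p!} 1^{p+p!}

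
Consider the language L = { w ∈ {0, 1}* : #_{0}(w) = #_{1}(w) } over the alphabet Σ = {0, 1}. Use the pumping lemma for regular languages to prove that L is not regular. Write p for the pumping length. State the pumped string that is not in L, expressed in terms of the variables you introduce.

Suppose for contradiction that L is regular, and let p be the pumping length.
Choose w = 0^p 1^p ∈ L with |w| = 2p ≥ p.
By the pumping lemma, w = xyz with |xy| ≤ p and |y| > 0.
The first p characters of w are 0's, so xy (and hence y) consists only of 0's. Write y = 0^k, 1 ≤ k ≤ p.
Pump with i = 2: xy^2z = 0^{p+k} 1^p has p+k occurrences of 0 but only p of 1. Since k ≥ 1 the counts differ, so xy^2z ∉ L.
This contradicts the pumping lemma, so L is not regular.

0^{p+k} 1^p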